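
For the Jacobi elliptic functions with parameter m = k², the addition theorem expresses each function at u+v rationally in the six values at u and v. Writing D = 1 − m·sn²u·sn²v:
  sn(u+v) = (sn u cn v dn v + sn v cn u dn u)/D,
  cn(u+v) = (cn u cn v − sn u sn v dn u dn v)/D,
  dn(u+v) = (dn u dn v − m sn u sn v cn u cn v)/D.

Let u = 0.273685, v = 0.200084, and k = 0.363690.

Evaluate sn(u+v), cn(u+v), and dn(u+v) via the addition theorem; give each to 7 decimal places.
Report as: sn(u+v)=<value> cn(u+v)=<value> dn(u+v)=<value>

sn u = 0.2698526543625599, cn u = 0.9629016278589837, dn u = 0.9951723509562352
sn v = 0.1985800169130508, cn v = 0.9800846784246821, dn v = 0.9973886130058798
m = k² = 0.1322704161
D = 1 − m·sn²u·sn²v = 0.9996201718090569
sn(u+v) = (sn u·cn v·dn v + sn v·cn u·dn u)/D = 0.4540777085684891/0.9996201718090569 = 0.4542502456175174
cn(u+v) = (cn u·cn v − sn u·sn v·dn u·dn v)/D = 0.8905357502474332/0.9996201718090569 = 0.8908741293563446
dn(u+v) = (dn u·dn v − m·sn u·sn v·cn u·cn v)/D = 0.9858844278541945/0.9996201718090569 = 0.9862590368399588

sn(u+v)=0.4542502 cn(u+v)=0.8908741 dn(u+v)=0.9862590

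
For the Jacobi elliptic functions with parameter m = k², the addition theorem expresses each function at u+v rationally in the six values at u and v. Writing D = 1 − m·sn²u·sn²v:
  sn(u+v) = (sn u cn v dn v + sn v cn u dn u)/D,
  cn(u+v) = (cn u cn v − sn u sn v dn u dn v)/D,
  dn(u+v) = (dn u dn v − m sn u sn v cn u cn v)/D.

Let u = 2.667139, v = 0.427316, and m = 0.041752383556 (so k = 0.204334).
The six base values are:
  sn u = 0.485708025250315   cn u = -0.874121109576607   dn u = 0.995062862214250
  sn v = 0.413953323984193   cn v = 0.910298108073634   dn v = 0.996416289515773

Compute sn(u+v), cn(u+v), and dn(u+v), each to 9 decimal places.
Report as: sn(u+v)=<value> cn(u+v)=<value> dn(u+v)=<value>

sn(u+v)=0.080631834 cn(u+v)=-0.996743953 dn(u+v)=0.999864264

m = k² = 0.041752383556
D = 1 − m·sn²u·sn²v = 0.9983121471530598
sn(u+v) = (sn u·cn v·dn v + sn v·cn u·dn u)/D = 0.08049573936723098/0.9983121471530598 = 0.0806318340378658
cn(u+v) = (cn u·cn v − sn u·sn v·dn u·dn v)/D = -0.9950615956296752/0.9983121471530598 = -0.9967439527479914
dn(u+v) = (dn u·dn v − m·sn u·sn v·cn u·cn v)/D = 0.9981766406351128/0.9983121471530598 = 0.9998642643803009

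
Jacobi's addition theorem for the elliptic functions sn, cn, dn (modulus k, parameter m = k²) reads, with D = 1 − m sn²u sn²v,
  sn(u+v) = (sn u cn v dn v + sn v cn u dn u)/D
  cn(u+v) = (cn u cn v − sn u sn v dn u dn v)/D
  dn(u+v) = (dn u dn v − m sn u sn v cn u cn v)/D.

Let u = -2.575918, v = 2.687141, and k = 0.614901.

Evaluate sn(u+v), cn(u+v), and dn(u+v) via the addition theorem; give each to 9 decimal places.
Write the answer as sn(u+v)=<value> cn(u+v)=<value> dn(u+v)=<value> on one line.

sn u = -0.7861858592686508, cn u = -0.6179901250716011, dn u = 0.875384970791706
sn v = 0.7215920264982864, cn v = -0.692318530225861, dn v = 0.8961715871547956
m = k² = 0.378103239801
D = 1 − m·sn²u·sn²v = 0.8783129658670536
sn(u+v) = (sn u·cn v·dn v + sn v·cn u·dn u)/D = 0.09741183792181861/0.8783129658670536 = 0.110907890134191
cn(u+v) = (cn u·cn v − sn u·sn v·dn u·dn v)/D = 0.8728943806915436/0.8783129658670536 = 0.9938306897585636
dn(u+v) = (dn u·dn v − m·sn u·sn v·cn u·cn v)/D = 0.8762681206968763/0.8783129658670536 = 0.9976718490451081

sn(u+v)=0.110907890 cn(u+v)=0.993830690 dn(u+v)=0.997671849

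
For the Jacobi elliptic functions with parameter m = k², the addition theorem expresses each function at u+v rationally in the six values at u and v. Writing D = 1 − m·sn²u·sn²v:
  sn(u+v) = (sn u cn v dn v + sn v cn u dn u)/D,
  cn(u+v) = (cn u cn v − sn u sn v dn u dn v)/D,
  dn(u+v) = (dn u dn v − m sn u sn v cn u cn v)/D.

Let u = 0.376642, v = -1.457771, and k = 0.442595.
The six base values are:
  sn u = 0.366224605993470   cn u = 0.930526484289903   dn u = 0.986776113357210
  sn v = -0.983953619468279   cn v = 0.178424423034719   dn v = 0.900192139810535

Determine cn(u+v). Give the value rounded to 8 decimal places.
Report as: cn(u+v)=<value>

m = k² = 0.195890334025
D = 1 − m·sn²u·sn²v = 0.9745635029490518
cn(u+v) = (cn u·cn v − sn u·sn v·dn u·dn v)/D = 0.4861215153294565/0.9745635029490518 = 0.4988094812276896

cn(u+v)=0.49880948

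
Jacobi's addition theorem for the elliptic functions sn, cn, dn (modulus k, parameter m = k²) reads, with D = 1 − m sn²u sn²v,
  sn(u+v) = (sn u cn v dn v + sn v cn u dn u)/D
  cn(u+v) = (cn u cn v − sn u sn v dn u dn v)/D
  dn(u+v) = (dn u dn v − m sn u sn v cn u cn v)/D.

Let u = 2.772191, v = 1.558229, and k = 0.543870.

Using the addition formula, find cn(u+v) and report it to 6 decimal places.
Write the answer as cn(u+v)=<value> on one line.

sn u = 0.5957989195528768, cn u = -0.8031336423408153, dn u = 0.9460443541350556
sn v = 0.991727439128632, cn v = 0.1283615459526935, dn v = 0.8420683687242253
m = k² = 0.2957945769
D = 1 − m·sn²u·sn²v = 0.8967299733894341
cn(u+v) = (cn u·cn v − sn u·sn v·dn u·dn v)/D = -0.573798731815033/0.8967299733894341 = -0.6398790592960834

cn(u+v)=-0.639879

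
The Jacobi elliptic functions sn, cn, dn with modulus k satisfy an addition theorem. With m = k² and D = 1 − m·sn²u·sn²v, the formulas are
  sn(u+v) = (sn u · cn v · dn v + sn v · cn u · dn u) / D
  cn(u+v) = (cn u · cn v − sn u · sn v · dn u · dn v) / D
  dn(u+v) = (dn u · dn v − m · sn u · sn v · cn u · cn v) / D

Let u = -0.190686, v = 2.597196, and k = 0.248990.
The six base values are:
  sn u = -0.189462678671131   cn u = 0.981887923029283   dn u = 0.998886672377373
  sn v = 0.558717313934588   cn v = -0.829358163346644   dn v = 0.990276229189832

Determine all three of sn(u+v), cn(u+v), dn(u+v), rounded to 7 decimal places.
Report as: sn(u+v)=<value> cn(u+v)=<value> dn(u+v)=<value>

m = k² = 0.0619960201
D = 1 − m·sn²u·sn²v = 0.9993053030112858
sn(u+v) = (sn u·cn v·dn v + sn v·cn u·dn u)/D = 0.7035915134484979/0.9993053030112858 = 0.7040806361462406
cn(u+v) = (cn u·cn v − sn u·sn v·dn u·dn v)/D = -0.7096267123141081/0.9993053030112858 = -0.7101200305609645
dn(u+v) = (dn u·dn v − m·sn u·sn v·cn u·cn v)/D = 0.9838295155853102/0.9993053030112858 = 0.984513454117234

sn(u+v)=0.7040806 cn(u+v)=-0.7101200 dn(u+v)=0.9845135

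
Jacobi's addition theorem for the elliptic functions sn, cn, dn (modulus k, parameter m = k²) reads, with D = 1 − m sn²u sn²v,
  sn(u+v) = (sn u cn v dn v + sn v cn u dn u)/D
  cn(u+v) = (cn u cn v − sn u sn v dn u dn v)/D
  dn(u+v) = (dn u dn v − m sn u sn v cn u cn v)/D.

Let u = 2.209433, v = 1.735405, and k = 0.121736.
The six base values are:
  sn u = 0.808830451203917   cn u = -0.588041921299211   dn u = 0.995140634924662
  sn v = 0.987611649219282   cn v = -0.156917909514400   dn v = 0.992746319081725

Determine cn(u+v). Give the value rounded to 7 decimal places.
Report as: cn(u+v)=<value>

cn(u+v)=-0.7035412

m = k² = 0.014819653696
D = 1 − m·sn²u·sn²v = 0.9905436083703392
cn(u+v) = (cn u·cn v − sn u·sn v·dn u·dn v)/D = -0.6968881967270669/0.9905436083703392 = -0.7035411574393988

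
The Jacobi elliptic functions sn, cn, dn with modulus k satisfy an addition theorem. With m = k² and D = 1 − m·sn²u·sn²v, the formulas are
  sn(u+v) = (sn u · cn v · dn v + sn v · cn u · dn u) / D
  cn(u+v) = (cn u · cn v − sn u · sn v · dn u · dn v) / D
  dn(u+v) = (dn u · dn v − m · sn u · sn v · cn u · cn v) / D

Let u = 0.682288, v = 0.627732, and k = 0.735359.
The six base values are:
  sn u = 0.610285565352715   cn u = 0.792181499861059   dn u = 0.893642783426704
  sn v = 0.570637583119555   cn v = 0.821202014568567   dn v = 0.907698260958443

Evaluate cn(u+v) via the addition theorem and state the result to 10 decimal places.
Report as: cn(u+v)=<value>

cn(u+v)=0.3938856173

m = k² = 0.540752858881
D = 1 − m·sn²u·sn²v = 0.9344178328994056
cn(u+v) = (cn u·cn v − sn u·sn v·dn u·dn v)/D = 0.3680537449407163/0.9344178328994056 = 0.3938856173139185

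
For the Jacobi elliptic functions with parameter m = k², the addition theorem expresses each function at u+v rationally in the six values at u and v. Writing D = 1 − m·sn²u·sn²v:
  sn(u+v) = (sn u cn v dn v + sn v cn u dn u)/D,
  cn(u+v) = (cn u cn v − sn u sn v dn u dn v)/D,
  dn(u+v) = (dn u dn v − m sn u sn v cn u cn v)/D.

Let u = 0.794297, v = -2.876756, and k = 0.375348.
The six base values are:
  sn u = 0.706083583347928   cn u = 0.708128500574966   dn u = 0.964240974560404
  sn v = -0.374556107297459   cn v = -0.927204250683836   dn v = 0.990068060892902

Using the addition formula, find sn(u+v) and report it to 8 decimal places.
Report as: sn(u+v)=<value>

m = k² = 0.140886121104
D = 1 − m·sn²u·sn²v = 0.9901459626024291
sn(u+v) = (sn u·cn v·dn v + sn v·cn u·dn u)/D = -0.9039307716634383/0.9901459626024291 = -0.9129267863574489

sn(u+v)=-0.91292679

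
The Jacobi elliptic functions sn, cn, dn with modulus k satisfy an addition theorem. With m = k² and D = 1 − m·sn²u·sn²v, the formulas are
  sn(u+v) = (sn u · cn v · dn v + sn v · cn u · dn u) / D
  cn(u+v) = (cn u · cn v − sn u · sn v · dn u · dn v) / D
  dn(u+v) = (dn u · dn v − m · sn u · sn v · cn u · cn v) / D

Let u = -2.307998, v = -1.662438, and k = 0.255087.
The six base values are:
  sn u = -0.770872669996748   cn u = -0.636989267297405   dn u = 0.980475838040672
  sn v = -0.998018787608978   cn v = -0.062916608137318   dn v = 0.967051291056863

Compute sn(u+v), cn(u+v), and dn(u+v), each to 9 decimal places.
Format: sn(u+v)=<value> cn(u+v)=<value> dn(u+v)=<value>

sn(u+v)=0.697064668 cn(u+v)=-0.717008262 dn(u+v)=0.984064451

m = k² = 0.065069377569
D = 1 − m·sn²u·sn²v = 0.9614859328034346
sn(u+v) = (sn u·cn v·dn v + sn v·cn u·dn u)/D = 0.6702178728163773/0.9614859328034346 = 0.6970646682913
cn(u+v) = (cn u·cn v − sn u·sn v·dn u·dn v)/D = -0.6893933579143195/0.9614859328034346 = -0.7170082623093962
dn(u+v) = (dn u·dn v − m·sn u·sn v·cn u·cn v)/D = 0.9461641270532077/0.9614859328034346 = 0.9840644514625891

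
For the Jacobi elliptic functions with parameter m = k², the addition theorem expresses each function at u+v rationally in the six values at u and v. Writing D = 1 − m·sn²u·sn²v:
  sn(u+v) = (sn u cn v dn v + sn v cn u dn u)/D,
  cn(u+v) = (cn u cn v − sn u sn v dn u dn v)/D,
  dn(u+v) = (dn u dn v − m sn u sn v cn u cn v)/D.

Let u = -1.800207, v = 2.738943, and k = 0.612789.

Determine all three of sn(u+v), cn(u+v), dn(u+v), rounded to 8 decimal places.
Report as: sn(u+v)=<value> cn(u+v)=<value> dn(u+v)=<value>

sn(u+v)=0.78059097 cn(u+v)=0.62504219 dn(u+v)=0.87817605

sn u = -0.9995176943548273, cn u = -0.03105444688945606, dn u = 0.7904756641793132
sn v = 0.6863638501152659, cn v = -0.7272583208564539, dn v = 0.907247938521943
m = k² = 0.375510358521
D = 1 − m·sn²u·sn²v = 0.8232694216754072
sn(u+v) = (sn u·cn v·dn v + sn v·cn u·dn u)/D = 0.6426366734607297/0.8232694216754072 = 0.7805909663848829
cn(u+v) = (cn u·cn v − sn u·sn v·dn u·dn v)/D = 0.5145781248645213/0.8232694216754072 = 0.6250421931344433
dn(u+v) = (dn u·dn v − m·sn u·sn v·cn u·cn v)/D = 0.7229754916719836/0.8232694216754072 = 0.8781760534730916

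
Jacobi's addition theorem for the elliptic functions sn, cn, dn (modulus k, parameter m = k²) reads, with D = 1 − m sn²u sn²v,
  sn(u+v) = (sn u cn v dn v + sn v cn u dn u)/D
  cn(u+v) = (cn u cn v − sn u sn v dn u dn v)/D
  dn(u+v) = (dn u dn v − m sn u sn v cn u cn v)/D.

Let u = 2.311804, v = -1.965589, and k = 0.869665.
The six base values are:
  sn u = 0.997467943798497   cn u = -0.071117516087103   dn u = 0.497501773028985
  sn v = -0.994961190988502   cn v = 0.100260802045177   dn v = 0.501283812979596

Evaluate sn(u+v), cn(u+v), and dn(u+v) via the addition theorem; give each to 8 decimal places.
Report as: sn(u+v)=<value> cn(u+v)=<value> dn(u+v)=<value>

sn(u+v)=0.33455099 cn(u+v)=0.94237765 dn(u+v)=0.95673908

m = k² = 0.756317212225
D = 1 − m·sn²u·sn²v = 0.2550722354978698
sn(u+v) = (sn u·cn v·dn v + sn v·cn u·dn u)/D = 0.08533467002223369/0.2550722354978698 = 0.3345509943709509
cn(u+v) = (cn u·cn v − sn u·sn v·dn u·dn v)/D = 0.2403743734554024/0.2550722354978698 = 0.9423776483795698
dn(u+v) = (dn u·dn v − m·sn u·sn v·cn u·cn v)/D = 0.2440375768489042/0.2550722354978698 = 0.956739083626929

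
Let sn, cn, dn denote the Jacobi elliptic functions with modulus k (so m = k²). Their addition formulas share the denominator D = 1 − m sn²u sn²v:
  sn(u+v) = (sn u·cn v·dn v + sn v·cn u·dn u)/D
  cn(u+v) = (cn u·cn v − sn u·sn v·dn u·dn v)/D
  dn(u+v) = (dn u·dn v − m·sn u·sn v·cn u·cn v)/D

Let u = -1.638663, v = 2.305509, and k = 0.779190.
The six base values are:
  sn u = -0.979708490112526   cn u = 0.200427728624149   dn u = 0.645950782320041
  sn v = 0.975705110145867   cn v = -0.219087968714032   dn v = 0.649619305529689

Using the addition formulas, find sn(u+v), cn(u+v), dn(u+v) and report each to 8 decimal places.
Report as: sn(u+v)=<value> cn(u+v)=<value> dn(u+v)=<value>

m = k² = 0.6071370561
D = 1 − m·sn²u·sn²v = 0.4452240281383901
sn(u+v) = (sn u·cn v·dn v + sn v·cn u·dn u)/D = 0.2657568848237524/0.4452240281383901 = 0.5969059799736292
cn(u+v) = (cn u·cn v − sn u·sn v·dn u·dn v)/D = 0.3572082213507253/0.4452240281383901 = 0.802311193410463
dn(u+v) = (dn u·dn v − m·sn u·sn v·cn u·cn v)/D = 0.394137457313017/0.4452240281383901 = 0.8852564830362351

sn(u+v)=0.59690598 cn(u+v)=0.80231119 dn(u+v)=0.88525648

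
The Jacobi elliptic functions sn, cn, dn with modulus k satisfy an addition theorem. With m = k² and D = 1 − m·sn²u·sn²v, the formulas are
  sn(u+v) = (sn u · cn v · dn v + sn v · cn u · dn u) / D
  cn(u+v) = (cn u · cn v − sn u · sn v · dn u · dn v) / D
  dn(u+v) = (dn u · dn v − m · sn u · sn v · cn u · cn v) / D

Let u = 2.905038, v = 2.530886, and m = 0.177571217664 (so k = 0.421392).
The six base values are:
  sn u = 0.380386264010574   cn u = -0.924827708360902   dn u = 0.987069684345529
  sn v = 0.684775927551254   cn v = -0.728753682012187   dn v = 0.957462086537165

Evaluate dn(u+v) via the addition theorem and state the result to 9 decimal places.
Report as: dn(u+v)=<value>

dn(u+v)=0.925053313

m = k² = 0.177571217664
D = 1 − m·sn²u·sn²v = 0.9879518825015102
dn(u+v) = (dn u·dn v − m·sn u·sn v·cn u·cn v)/D = 0.913908162201394/0.9879518825015102 = 0.9250533132113315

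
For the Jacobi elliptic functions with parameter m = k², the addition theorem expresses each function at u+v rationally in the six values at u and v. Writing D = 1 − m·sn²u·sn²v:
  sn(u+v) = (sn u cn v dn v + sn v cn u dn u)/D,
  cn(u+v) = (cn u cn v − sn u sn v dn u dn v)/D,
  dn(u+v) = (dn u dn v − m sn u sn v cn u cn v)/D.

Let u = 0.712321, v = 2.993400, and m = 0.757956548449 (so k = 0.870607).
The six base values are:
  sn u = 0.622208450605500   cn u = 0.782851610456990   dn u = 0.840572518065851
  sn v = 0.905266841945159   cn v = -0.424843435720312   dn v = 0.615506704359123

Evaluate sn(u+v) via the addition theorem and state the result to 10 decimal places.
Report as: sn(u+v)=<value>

m = k² = 0.757956548449
D = 1 − m·sn²u·sn²v = 0.7595253249069379
sn(u+v) = (sn u·cn v·dn v + sn v·cn u·dn u)/D = 0.4330012398963418/0.7595253249069379 = 0.5700945389140197

sn(u+v)=0.5700945389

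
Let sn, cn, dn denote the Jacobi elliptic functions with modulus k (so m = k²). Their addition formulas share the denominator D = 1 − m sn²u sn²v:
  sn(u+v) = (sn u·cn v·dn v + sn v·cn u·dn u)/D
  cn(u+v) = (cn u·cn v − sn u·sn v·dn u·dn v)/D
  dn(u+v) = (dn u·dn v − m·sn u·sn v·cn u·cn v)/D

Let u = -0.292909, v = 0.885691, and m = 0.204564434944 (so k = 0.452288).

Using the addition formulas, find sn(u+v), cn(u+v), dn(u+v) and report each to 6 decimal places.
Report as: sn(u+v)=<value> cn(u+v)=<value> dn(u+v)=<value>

sn u = -0.2879327557630383, cn u = 0.9576506294879686, dn u = 0.991484003860832
sn v = 0.7614323872395336, cn v = 0.6482443363907663, dn v = 0.9388278751323707
m = k² = 0.204564434944
D = 1 − m·sn²u·sn²v = 0.9901672506374231
sn(u+v) = (sn u·cn v·dn v + sn v·cn u·dn u)/D = 0.5477435045713401/0.9901672506374231 = 0.5531828125185201
cn(u+v) = (cn u·cn v − sn u·sn v·dn u·dn v)/D = 0.8248686182870457/0.9901672506374231 = 0.8330598873635075
dn(u+v) = (dn u·dn v − m·sn u·sn v·cn u·cn v)/D = 0.9586746891685827/0.9901672506374231 = 0.9681947050373893

sn(u+v)=0.553183 cn(u+v)=0.833060 dn(u+v)=0.968195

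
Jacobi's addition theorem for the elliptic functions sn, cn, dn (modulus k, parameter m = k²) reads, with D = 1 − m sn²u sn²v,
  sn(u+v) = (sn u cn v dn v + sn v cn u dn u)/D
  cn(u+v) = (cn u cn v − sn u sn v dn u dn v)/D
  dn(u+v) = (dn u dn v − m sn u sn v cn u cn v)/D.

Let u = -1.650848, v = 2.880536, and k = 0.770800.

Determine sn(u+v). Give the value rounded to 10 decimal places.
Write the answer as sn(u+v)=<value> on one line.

sn(u+v)=0.8884303982

sn u = -0.9824040265375333, cn u = 0.1867681146310624, dn u = 0.6531401763832318
sn v = 0.7982857700617352, cn v = -0.602278863415397, dn v = 0.7882784612211756
m = k² = 0.59413264
D = 1 − m·sn²u·sn²v = 0.6345899774061567
sn(u+v) = (sn u·cn v·dn v + sn v·cn u·dn u)/D = 0.563789026337675/0.6345899774061567 = 0.8884303982267797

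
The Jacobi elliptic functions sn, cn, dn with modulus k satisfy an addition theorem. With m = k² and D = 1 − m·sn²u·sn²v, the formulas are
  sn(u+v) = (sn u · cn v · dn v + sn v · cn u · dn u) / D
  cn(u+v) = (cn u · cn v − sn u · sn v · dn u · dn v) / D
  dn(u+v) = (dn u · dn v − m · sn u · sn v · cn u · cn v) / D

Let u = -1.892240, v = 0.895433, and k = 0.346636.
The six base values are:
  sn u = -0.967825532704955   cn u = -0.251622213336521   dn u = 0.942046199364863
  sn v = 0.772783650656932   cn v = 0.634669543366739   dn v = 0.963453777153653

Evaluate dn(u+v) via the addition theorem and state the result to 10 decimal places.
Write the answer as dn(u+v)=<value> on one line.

m = k² = 0.120156516496
D = 1 − m·sn²u·sn²v = 0.9327863731853134
dn(u+v) = (dn u·dn v − m·sn u·sn v·cn u·cn v)/D = 0.8932664138325338/0.9327863731853134 = 0.9576323577521557

dn(u+v)=0.9576323578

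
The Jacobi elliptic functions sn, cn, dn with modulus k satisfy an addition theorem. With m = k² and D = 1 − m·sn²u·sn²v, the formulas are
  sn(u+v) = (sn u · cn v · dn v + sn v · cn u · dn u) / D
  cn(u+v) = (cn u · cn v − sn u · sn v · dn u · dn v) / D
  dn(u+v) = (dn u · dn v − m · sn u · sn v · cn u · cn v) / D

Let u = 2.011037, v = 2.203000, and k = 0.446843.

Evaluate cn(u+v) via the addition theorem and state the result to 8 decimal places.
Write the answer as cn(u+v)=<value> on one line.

cn(u+v)=-0.64109950

sn u = 0.9505488198861816, cn u = -0.3105751777154568, dn u = 0.9053125218133816
sn v = 0.8819413677809973, cn v = -0.4713591240196625, dn v = 0.9190721422485326
m = k² = 0.199668666649
D = 1 − m·sn²u·sn²v = 0.8596739826647307
cn(u+v) = (cn u·cn v − sn u·sn v·dn u·dn v)/D = -0.5511365601945968/0.8596739826647307 = -0.6410994997036427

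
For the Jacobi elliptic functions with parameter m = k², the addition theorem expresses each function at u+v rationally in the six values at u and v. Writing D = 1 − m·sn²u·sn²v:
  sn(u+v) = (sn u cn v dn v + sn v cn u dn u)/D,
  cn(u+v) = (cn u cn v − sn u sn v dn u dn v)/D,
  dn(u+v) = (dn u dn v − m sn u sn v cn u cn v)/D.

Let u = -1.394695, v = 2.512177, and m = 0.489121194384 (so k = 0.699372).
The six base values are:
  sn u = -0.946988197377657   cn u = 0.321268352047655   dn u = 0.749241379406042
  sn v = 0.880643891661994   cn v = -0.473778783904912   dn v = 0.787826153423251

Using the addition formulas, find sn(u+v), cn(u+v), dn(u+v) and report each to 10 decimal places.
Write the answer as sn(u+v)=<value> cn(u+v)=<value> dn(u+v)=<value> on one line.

m = k² = 0.489121194384
D = 1 − m·sn²u·sn²v = 0.6598219646448303
sn(u+v) = (sn u·cn v·dn v + sn v·cn u·dn u)/D = 0.5654460073482946/0.6598219646448303 = 0.8569675422258237
cn(u+v) = (cn u·cn v − sn u·sn v·dn u·dn v)/D = 0.3400526985654372/0.6598219646448303 = 0.5153703829009104
dn(u+v) = (dn u·dn v − m·sn u·sn v·cn u·cn v)/D = 0.5281843457471024/0.6598219646448303 = 0.8004952457613533

sn(u+v)=0.8569675422 cn(u+v)=0.5153703829 dn(u+v)=0.8004952458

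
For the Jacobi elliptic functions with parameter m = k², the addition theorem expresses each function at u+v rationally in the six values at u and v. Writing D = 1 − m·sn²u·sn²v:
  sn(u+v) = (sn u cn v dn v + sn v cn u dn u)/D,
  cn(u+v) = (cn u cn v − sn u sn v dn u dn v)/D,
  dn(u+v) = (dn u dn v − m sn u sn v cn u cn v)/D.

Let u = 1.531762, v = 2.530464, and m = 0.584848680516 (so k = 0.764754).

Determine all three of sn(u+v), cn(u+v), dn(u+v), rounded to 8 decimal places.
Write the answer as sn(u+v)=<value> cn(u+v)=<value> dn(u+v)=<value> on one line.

sn(u+v)=-0.19323247 cn(u+v)=-0.98115300 dn(u+v)=0.98902096

sn u = 0.9656398253029465, cn u = 0.2598840660542601, dn u = 0.6742787555334552
sn v = 0.9219508199152179, cn v = -0.387306965671491, dn v = 0.7091421096363263
m = k² = 0.584848680516
D = 1 − m·sn²u·sn²v = 0.5364577101502841
sn(u+v) = (sn u·cn v·dn v + sn v·cn u·dn u)/D = -0.103661050769002/0.5364577101502841 = -0.1932324744479154
cn(u+v) = (cn u·cn v − sn u·sn v·dn u·dn v)/D = -0.5263470920724771/0.5364577101502841 = -0.9811530007184077
dn(u+v) = (dn u·dn v − m·sn u·sn v·cn u·cn v)/D = 0.5305679192470518/0.5364577101502841 = 0.9890209595429576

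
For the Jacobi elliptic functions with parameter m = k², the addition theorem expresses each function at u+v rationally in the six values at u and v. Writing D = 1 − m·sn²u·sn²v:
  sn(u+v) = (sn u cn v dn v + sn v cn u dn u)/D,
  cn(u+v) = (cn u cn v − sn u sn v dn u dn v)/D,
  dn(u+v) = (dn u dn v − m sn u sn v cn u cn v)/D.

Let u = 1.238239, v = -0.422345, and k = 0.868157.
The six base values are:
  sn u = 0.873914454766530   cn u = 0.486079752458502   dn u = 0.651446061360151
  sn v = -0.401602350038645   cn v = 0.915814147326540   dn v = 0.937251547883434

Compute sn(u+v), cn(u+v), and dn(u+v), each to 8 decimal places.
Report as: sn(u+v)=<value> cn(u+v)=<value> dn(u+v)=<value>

sn(u+v)=0.68670623 cn(u+v)=0.72693504 dn(u+v)=0.80285910

m = k² = 0.753696576649
D = 1 − m·sn²u·sn²v = 0.9071617641668245
sn(u+v) = (sn u·cn v·dn v + sn v·cn u·dn u)/D = 0.6229536351006087/0.9071617641668245 = 0.6867062300324744
cn(u+v) = (cn u·cn v − sn u·sn v·dn u·dn v)/D = 0.659447674104021/0.9071617641668245 = 0.7269350408630653
dn(u+v) = (dn u·dn v − m·sn u·sn v·cn u·cn v)/D = 0.7283230792031873/0.9071617641668245 = 0.8028591018406842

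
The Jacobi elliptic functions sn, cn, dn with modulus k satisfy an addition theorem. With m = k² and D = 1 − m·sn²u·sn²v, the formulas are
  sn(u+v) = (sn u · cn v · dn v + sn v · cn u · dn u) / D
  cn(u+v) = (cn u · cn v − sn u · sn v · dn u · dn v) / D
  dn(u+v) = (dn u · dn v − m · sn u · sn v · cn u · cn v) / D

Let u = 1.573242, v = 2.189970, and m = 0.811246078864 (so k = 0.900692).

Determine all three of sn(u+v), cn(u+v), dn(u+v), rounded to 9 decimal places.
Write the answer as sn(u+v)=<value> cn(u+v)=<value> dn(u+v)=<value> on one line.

sn(u+v)=0.676514285 cn(u+v)=-0.736429509 dn(u+v)=0.792915965

sn u = 0.9461576368026492, cn u = 0.3237062346017237, dn u = 0.5232216841206387
sn v = 0.9991716973242532, cn v = 0.04069298792385535, dn v = 0.4360014669099137
m = k² = 0.811246078864
D = 1 − m·sn²u·sn²v = 0.2749635240006811
sn(u+v) = (sn u·cn v·dn v + sn v·cn u·dn u)/D = 0.1860167518247718/0.2749635240006811 = 0.6765142849431585
cn(u+v) = (cn u·cn v − sn u·sn v·dn u·dn v)/D = -0.2024912530738906/0.2749635240006811 = -0.7364295093679007
dn(u+v) = (dn u·dn v − m·sn u·sn v·cn u·cn v)/D = 0.2180229679043836/0.2749635240006811 = 0.7929159647511775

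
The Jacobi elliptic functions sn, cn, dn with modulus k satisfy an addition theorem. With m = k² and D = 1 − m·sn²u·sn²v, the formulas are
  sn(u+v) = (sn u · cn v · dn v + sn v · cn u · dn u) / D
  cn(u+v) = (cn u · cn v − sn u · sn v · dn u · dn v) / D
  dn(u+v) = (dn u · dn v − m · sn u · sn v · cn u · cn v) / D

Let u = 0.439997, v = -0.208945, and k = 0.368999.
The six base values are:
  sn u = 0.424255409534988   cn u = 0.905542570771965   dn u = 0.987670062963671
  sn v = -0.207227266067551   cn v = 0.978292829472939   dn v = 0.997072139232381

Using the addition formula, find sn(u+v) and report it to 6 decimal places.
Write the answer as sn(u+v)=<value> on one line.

sn(u+v)=0.228732

m = k² = 0.136160262001
D = 1 − m·sn²u·sn²v = 0.998947556111832
sn(u+v) = (sn u·cn v·dn v + sn v·cn u·dn u)/D = 0.2284914678373056/0.998947556111832 = 0.2287321956386327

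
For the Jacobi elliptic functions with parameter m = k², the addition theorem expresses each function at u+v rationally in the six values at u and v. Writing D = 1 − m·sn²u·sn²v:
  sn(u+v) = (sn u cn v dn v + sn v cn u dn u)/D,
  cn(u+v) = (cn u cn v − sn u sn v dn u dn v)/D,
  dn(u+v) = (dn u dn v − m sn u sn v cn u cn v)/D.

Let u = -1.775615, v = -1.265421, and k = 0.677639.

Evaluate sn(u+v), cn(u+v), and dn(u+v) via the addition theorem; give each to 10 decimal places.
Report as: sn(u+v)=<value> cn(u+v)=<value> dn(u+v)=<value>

sn(u+v)=-0.5526501227 cn(u+v)=-0.8334133680 dn(u+v)=0.9272280140

sn u = -0.9994437334841811, cn u = 0.03335001647977454, dn u = 0.7357418791707279
sn v = -0.9139290957295995, cn v = 0.4058738818634139, dn v = 0.7851434080857885
m = k² = 0.459194614321
D = 1 − m·sn²u·sn²v = 0.6168767644315606
sn(u+v) = (sn u·cn v·dn v + sn v·cn u·dn u)/D = -0.3409170195425408/0.6168767644315606 = -0.5526501226816168
cn(u+v) = (cn u·cn v − sn u·sn v·dn u·dn v)/D = -0.5141133418632334/0.6168767644315606 = -0.8334133679633378
dn(u+v) = (dn u·dn v − m·sn u·sn v·cn u·cn v)/D = 0.5719854171532481/0.6168767644315606 = 0.9272280139783203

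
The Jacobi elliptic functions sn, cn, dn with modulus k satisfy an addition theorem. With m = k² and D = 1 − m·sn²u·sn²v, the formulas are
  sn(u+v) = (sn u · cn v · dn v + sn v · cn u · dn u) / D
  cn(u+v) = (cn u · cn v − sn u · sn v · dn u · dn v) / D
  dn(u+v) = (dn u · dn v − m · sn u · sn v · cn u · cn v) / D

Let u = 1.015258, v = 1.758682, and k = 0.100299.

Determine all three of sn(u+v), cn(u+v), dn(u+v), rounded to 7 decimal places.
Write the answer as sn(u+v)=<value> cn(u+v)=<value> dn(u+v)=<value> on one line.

sn u = 0.8488635860256431, cn u = 0.5286119676281323, dn u = 0.9963689836873636
sn v = 0.9833029871743859, cn v = -0.1819759198738381, dn v = 0.9951247390175526
m = k² = 0.010059889401
D = 1 − m·sn²u·sn²v = 0.9929911989736411
sn(u+v) = (sn u·cn v·dn v + sn v·cn u·dn u)/D = 0.3641787393400287/0.9929911989736411 = 0.3667492115906415
cn(u+v) = (cn u·cn v − sn u·sn v·dn u·dn v)/D = -0.9237994192744531/0.9929911989736411 = -0.9303198459656995
dn(u+v) = (dn u·dn v − m·sn u·sn v·cn u·cn v)/D = 0.9923191607523787/0.9929911989736411 = 0.9993232183508202

sn(u+v)=0.3667492 cn(u+v)=-0.9303198 dn(u+v)=0.9993232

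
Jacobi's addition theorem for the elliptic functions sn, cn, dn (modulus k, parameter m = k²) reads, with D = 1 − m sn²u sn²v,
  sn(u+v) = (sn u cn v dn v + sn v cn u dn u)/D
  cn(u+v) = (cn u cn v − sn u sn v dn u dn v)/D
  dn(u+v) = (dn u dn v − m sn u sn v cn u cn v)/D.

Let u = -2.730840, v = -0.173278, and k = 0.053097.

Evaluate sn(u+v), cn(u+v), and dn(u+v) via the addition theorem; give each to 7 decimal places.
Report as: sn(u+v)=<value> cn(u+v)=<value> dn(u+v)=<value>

sn u = -0.4013025222441877, cn u = -0.9159455691472355, dn u = 0.9997729596461552
sn v = -0.1724097875663429, cn v = 0.9850253119343322, dn v = 0.9999580972134231
m = k² = 0.002819291409
D = 1 − m·sn²u·sn²v = 0.9999865039219829
sn(u+v) = (sn u·cn v·dn v + sn v·cn u·dn u)/D = -0.2373944510247208/0.9999865039219829 = -0.2373976549619933
cn(u+v) = (cn u·cn v − sn u·sn v·dn u·dn v)/D = -0.9713994454645222/0.9999865039219829 = -0.9714125557241611
dn(u+v) = (dn u·dn v − m·sn u·sn v·cn u·cn v)/D = 0.9999070575238426/0.9999865039219829 = 0.9999205525296305

sn(u+v)=-0.2373977 cn(u+v)=-0.9714126 dn(u+v)=0.9999206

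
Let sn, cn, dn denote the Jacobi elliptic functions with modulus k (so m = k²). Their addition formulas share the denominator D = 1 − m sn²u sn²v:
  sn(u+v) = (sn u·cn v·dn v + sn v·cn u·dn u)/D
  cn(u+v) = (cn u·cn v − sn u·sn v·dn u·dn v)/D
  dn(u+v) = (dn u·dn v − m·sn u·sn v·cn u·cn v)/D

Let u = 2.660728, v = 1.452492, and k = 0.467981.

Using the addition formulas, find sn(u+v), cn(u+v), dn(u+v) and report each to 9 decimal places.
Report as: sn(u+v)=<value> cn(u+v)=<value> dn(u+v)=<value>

sn u = 0.619105354634806, cn u = -0.7853079395132276, dn u = 0.9571085580705722
sn v = 0.9816323311805559, cn v = 0.190782510679117, dn v = 0.8882371105393783
m = k² = 0.219006216361
D = 1 − m·sn²u·sn²v = 0.919112153997107
sn(u+v) = (sn u·cn v·dn v + sn v·cn u·dn u)/D = -0.6329056924393237/0.919112153997107 = -0.6886055087911674
cn(u+v) = (cn u·cn v − sn u·sn v·dn u·dn v)/D = -0.6664814596844401/0.919112153997107 = -0.7251361618775176
dn(u+v) = (dn u·dn v − m·sn u·sn v·cn u·cn v)/D = 0.8700804076293904/0.919112153997107 = 0.9466531411270284

sn(u+v)=-0.688605509 cn(u+v)=-0.725136162 dn(u+v)=0.946653141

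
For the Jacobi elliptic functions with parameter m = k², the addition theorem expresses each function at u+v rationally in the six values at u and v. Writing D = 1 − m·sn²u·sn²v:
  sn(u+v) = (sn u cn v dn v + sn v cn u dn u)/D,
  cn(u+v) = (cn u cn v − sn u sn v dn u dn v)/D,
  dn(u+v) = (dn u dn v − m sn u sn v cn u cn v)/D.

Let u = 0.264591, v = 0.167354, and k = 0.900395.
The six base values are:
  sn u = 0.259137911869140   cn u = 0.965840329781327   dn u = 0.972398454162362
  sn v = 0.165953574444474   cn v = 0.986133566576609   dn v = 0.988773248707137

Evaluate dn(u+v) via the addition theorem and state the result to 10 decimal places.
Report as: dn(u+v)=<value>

dn(u+v)=0.9296688427

m = k² = 0.810711156025
D = 1 − m·sn²u·sn²v = 0.9985006560168579
dn(u+v) = (dn u·dn v − m·sn u·sn v·cn u·cn v)/D = 0.9282749493373709/0.9985006560168579 = 0.9296688427230224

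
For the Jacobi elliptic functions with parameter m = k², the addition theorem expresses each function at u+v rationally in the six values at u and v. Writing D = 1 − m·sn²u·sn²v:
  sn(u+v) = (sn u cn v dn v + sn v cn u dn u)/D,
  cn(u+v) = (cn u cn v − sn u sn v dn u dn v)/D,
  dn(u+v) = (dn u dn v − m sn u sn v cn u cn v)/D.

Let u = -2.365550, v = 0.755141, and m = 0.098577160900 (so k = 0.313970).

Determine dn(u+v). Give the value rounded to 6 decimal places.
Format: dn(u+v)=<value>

dn(u+v)=0.949433

sn u = -0.7507097324893451, cn u = -0.6606321953596993, dn u = 0.9718257828529479
sn v = 0.680789907196612, cn v = 0.7324787384349312, dn v = 0.976888919187999
m = k² = 0.0985771609
D = 1 − m·sn²u·sn²v = 0.9742518153000948
dn(u+v) = (dn u·dn v − m·sn u·sn v·cn u·cn v)/D = 0.9249868200484982/0.9742518153000948 = 0.9494329961947038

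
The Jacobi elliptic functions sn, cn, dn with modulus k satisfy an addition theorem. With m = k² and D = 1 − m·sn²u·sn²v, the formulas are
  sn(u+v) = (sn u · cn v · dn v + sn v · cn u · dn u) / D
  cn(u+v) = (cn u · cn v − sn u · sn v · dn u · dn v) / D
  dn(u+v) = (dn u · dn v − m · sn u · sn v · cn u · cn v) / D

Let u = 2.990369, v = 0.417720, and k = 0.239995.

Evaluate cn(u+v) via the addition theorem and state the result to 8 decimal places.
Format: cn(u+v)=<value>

sn u = 0.1966242306019771, cn u = -0.9804789196816934, dn u = 0.9988859865437092
sn v = 0.4050601434743581, cn v = 0.9142900415997827, dn v = 0.9952636572841054
m = k² = 0.057597600025
D = 1 − m·sn²u·sn²v = 0.9996346429563172
cn(u+v) = (cn u·cn v − sn u·sn v·dn u·dn v)/D = -0.9756212220489151/0.9996346429563172 = -0.975977802413505

cn(u+v)=-0.97597780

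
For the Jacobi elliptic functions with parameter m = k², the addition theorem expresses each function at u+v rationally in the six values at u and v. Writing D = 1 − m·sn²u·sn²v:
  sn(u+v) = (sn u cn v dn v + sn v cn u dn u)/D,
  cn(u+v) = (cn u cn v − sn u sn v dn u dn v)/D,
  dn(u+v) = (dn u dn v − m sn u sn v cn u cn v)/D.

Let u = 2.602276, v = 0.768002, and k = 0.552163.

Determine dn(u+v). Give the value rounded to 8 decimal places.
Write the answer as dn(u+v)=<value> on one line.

dn(u+v)=0.99939129

sn u = 0.7214939367975126, cn u = -0.6924207529850812, dn u = 0.9172194816984805
sn v = 0.6799185240198351, cn v = 0.7332876657183652, dn v = 0.9268524314400429
m = k² = 0.304883978569
D = 1 − m·sn²u·sn²v = 0.9266308104890369
dn(u+v) = (dn u·dn v − m·sn u·sn v·cn u·cn v)/D = 0.9260667615103309/0.9266308104890369 = 0.9993912904985231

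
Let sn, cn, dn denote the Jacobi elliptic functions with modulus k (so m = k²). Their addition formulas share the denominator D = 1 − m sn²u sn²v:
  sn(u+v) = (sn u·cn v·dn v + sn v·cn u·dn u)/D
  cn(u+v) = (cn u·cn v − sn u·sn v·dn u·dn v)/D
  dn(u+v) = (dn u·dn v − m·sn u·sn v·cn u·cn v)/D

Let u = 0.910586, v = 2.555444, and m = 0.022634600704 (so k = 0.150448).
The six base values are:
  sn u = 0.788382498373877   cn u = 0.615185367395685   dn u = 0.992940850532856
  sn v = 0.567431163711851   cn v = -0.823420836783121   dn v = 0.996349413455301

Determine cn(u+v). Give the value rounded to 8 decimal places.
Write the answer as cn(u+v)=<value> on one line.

m = k² = 0.022634600704
D = 1 − m·sn²u·sn²v = 0.9954702612554913
cn(u+v) = (cn u·cn v − sn u·sn v·dn u·dn v)/D = -0.9491297464216619/0.9954702612554913 = -0.9534486195746476

cn(u+v)=-0.95344862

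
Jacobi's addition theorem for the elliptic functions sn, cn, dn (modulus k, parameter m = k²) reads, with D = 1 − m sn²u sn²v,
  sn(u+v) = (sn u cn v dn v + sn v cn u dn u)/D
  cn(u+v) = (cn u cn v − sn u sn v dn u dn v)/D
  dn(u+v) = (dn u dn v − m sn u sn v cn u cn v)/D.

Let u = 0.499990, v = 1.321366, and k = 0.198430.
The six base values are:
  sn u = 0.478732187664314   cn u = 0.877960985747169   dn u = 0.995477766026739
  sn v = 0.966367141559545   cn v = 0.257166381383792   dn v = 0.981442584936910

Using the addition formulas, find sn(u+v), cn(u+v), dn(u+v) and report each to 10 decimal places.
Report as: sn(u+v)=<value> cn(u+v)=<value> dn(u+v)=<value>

sn(u+v)=0.9736299794 cn(u+v)=-0.2281329946 dn(u+v)=0.9811599084

m = k² = 0.0393744649
D = 1 − m·sn²u·sn²v = 0.9915727819593554
sn(u+v) = (sn u·cn v·dn v + sn v·cn u·dn u)/D = 0.9654249872666347/0.9915727819593554 = 0.9736299793938953
cn(u+v) = (cn u·cn v − sn u·sn v·dn u·dn v)/D = -0.2262104681128476/0.9915727819593554 = -0.2281329946006121
dn(u+v) = (dn u·dn v − m·sn u·sn v·cn u·cn v)/D = 0.9728914599262011/0.9915727819593554 = 0.9811599084070866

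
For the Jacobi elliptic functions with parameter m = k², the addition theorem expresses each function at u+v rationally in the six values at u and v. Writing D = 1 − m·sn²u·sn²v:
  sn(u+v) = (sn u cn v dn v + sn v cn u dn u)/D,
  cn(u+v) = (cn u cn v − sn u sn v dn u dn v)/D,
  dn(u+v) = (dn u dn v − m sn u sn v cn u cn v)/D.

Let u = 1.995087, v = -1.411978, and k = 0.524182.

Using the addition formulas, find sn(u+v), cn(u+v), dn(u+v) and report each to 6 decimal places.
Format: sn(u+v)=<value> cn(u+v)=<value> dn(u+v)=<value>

sn(u+v)=0.543546 cn(u+v)=0.839379 dn(u+v)=0.958552

sn u = 0.9682186815666124, cn u = -0.2501051472189463, dn u = 0.8616383246263309
sn v = -0.9699665685213458, cn v = 0.2432382699143483, dn v = 0.8610980009216852
m = k² = 0.274766769124
D = 1 − m·sn²u·sn²v = 0.7576602504159625
sn(u+v) = (sn u·cn v·dn v + sn v·cn u·dn u)/D = 0.411823297784267/0.7576602504159625 = 0.5435461310767883
cn(u+v) = (cn u·cn v − sn u·sn v·dn u·dn v)/D = 0.6359643279795416/0.7576602504159625 = 0.8393792964991779
dn(u+v) = (dn u·dn v − m·sn u·sn v·cn u·cn v)/D = 0.726256871076635/0.7576602504159625 = 0.9585521619722208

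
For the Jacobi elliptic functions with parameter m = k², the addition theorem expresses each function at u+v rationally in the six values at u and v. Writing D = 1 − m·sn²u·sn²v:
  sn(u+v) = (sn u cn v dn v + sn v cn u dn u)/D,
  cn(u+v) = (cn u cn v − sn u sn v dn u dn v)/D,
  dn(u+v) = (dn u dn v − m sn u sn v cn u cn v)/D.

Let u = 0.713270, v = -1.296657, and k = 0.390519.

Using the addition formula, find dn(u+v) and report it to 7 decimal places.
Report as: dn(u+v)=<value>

dn(u+v)=0.9769249

sn u = 0.6480034875168162, cn u = 0.7616373678897612, dn u = 0.9674511944585511
sn v = -0.9511975767103827, cn v = 0.3085825174249112, dn v = 0.9284486677777523
m = k² = 0.152505089361
D = 1 − m·sn²u·sn²v = 0.9420597327675528
dn(u+v) = (dn u·dn v − m·sn u·sn v·cn u·cn v)/D = 0.9203216344780385/0.9420597327675528 = 0.9769249257415422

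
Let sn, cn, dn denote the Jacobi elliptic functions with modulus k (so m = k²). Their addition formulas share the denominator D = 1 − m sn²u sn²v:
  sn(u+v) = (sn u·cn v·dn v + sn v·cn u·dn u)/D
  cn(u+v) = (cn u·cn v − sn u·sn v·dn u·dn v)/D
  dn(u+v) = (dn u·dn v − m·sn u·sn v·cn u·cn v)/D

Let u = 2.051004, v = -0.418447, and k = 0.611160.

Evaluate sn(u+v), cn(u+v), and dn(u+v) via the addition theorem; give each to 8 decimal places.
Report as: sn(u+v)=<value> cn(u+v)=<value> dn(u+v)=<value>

sn(u+v)=0.99493950 cn(u+v)=0.10047583 dn(u+v)=0.79388554

sn u = 0.9732389988173302, cn u = -0.2297952375073096, dn u = 0.8038702093750023
sn v = -0.4023251445988433, cn v = 0.9154968476316671, dn v = 0.9692989989572899
m = k² = 0.3735165456
D = 1 − m·sn²u·sn²v = 0.9427331621315524
sn(u+v) = (sn u·cn v·dn v + sn v·cn u·dn u)/D = 0.9379624602362851/0.9427331621315524 = 0.9949394992274585
cn(u+v) = (cn u·cn v − sn u·sn v·dn u·dn v)/D = 0.09472189910496404/0.9427331621315524 = 0.1004758323031668
dn(u+v) = (dn u·dn v − m·sn u·sn v·cn u·cn v)/D = 0.7484222255260681/0.9427331621315524 = 0.7938855400332577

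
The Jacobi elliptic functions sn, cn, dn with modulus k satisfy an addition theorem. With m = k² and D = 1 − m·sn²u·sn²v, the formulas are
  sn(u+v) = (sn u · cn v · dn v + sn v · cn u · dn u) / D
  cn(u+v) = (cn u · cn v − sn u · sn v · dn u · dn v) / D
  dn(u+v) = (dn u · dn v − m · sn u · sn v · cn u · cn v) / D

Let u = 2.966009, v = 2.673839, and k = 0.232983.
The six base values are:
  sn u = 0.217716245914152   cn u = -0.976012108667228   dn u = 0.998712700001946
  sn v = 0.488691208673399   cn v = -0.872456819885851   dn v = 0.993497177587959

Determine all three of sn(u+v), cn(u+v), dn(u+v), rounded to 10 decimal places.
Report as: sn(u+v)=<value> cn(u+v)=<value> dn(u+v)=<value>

m = k² = 0.054281078289
D = 1 − m·sn²u·sn²v = 0.99938553210966
sn(u+v) = (sn u·cn v·dn v + sn v·cn u·dn u)/D = -0.6650673607507233/0.99938553210966 = -0.6654762745532194
cn(u+v) = (cn u·cn v − sn u·sn v·dn u·dn v)/D = 0.7459603524679951/0.99938553210966 = 0.7464190029780647
dn(u+v) = (dn u·dn v − m·sn u·sn v·cn u·cn v)/D = 0.9873004247272418/0.99938553210966 = 0.987907462141355

sn(u+v)=-0.6654762746 cn(u+v)=0.7464190030 dn(u+v)=0.9879074621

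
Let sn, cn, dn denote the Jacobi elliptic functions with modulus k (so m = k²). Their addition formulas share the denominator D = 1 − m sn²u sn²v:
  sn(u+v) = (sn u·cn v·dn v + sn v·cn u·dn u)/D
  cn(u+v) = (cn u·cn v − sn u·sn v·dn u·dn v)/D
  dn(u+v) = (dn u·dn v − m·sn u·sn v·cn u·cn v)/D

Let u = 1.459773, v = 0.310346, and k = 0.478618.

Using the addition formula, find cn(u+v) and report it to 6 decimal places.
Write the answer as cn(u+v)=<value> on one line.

cn(u+v)=-0.083810

sn u = 0.982203502987715, cn u = 0.1878198038510895, dn u = 0.8826130127769981
sn v = 0.3043230662545003, cn v = 0.9525688801055066, dn v = 0.9893355181176501
m = k² = 0.229075189924
D = 1 − m·sn²u·sn²v = 0.9795331618670763
cn(u+v) = (cn u·cn v − sn u·sn v·dn u·dn v)/D = -0.08209457110588583/0.9795331618670763 = -0.08380989465370051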